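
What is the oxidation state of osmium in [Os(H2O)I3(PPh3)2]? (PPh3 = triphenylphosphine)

+3

No counter-ion: the bracketed complex is neutral.
Ligand charges: 3×I = -3; 1×H2O neutral; 2×PPh3 neutral; sum -3.
Os + (-3) = 0 ⇒ Os is +3.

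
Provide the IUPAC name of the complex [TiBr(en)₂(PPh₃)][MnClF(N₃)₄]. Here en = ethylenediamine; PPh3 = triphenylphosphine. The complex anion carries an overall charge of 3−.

bromobis(ethylenediamine)(triphenylphosphine)titanium(IV) tetraazidochlorofluoromanganate(III)

The complex anion is given as 3−; its ligand charges sum to -6, so Mn = +3.
A 1:1 salt means the cation carries the equal and opposite charge, 3+.
Cation: ligand charges sum to -1; for the ion to be 3+, Ti = +4.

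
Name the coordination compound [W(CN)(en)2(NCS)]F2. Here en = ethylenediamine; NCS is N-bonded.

cyanobis(ethylenediamine)isothiocyanatotungsten(IV) fluoride

The 2 fluoride counter-ions carry a total charge of -2, so each complex ion is 2+.
Ligand charges: 2×ethylenediamine (neutral), 1×isothiocyanato (-1 each), 1×cyano (-1 each); total -2. So W + (-2) = 2+, giving W = +4.
Ligands are named alphabetically: cyano before ethylenediamine before isothiocyanato.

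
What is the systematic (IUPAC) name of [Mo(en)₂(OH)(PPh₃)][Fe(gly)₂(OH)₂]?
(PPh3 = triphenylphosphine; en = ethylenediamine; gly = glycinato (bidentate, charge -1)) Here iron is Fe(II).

bis(ethylenediamine)hydroxo(triphenylphosphine)molybdenum(III) bis(glycinato)dihydroxoferrate(II)

Both ions are complex: the cation is named first with the plain metal name, the anion second with the -ate form; each ion's ligands are alphabetised independently.
Fe is given as +2; the anion's ligand charges sum to -4, so the complex anion is 2−.
A 1:1 salt means the cation carries the equal and opposite charge, 2+.
Cation: ligand charges sum to -1; for the ion to be 2+, Mo = +3.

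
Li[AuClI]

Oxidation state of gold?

1 lithium outside the brackets (+1 each) → the complex ion is 1−.
Ligand charges: 1×Cl = -1; 1×I = -1; sum -2.
Au + (-2) = 1− ⇒ Au is +1.

+1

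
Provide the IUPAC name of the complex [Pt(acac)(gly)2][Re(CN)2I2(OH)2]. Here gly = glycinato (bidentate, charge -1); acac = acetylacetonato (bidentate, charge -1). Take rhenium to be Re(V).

Re is given as +5; the anion's ligand charges sum to -6, so the complex anion is 1−.
A 1:1 salt means the cation carries the equal and opposite charge, 1+.
Cation: ligand charges sum to -3; for the ion to be 1+, Pt = +4.

(acetylacetonato)bis(glycinato)platinum(IV) dicyanodihydroxodiiodorhenate(V)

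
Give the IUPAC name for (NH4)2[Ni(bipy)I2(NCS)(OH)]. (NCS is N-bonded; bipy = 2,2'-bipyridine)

ammonium (2,2'-bipyridine)hydroxodiiodoisothiocyanatonickelate(II)

The 2 ammonium counter-ions carry a total charge of +2, so each complex ion is 2−.
Ligand charges: 1×hydroxo (-1 each), 1×isothiocyanato (-1 each), 2×iodo (-1 each), 1×2,2'-bipyridine (neutral); total -4. So Ni + (-4) = 2−, giving Ni = +2.
The complex ion is anionic, so nickel takes the -ate form nickelate(II).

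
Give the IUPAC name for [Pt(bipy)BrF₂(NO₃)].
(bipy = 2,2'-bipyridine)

(2,2'-bipyridine)bromodifluoronitratoplatinum(IV)

There is no counter-ion, so the complex is neutral overall.
Ligand charges: 1×bromo (-1 each), 2×fluoro (-1 each), 1×2,2'-bipyridine (neutral), 1×nitrato (-1 each); total -4. So Pt + (-4) = 0, giving Pt = +4.
Ligands are named alphabetically: bipyridine before bromo before fluoro before nitrato.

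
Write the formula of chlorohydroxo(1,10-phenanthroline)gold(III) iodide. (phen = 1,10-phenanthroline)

Ligands: 1 hydroxo (OH, -1), 1 chloro (Cl, -1), 1 1,10-phenanthroline (phen, neutral). Ligand charge sum = -2.
Charge balance with iodide (-1) requires 1 complex ion per 1 iodide.

[AuCl(OH)(phen)]I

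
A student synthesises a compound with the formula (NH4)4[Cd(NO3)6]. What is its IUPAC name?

The 4 ammonium counter-ions carry a total charge of +4, so each complex ion is 4−.
Ligand charges: 6×nitrato (-1 each); total -6. So Cd + (-6) = 4−, giving Cd = +2.
The complex ion is anionic, so cadmium takes the -ate form cadmate(II).

ammonium hexanitratocadmate(II)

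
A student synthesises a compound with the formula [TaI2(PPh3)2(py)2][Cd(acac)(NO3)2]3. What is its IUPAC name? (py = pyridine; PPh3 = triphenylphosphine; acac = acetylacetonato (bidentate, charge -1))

diiodobis(pyridine)bis(triphenylphosphine)tantalum(V) (acetylacetonato)dinitratocadmate(II)

Both ions are complex: the cation is named first with the plain metal name, the anion second with the -ate form; each ion's ligands are alphabetised independently.
Cadmium is always +2 in its complexes; the anion's ligand charges sum to -3, so the complex anion is 1−.
With 3 anions per cation, the cation must be 3×1 = 3+.
Cation: ligand charges sum to -2; for the ion to be 3+, Ta = +5.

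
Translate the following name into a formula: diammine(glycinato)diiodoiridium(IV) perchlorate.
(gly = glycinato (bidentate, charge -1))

[Ir(gly)I2(NH3)2]ClO4

Ligands: 1 glycinato (gly, -1), 2 ammine (NH3, neutral), 2 iodo (I, -1). Ligand charge sum = -3.
Charge balance with perchlorate (-1) requires 1 complex ion per 1 perchlorate.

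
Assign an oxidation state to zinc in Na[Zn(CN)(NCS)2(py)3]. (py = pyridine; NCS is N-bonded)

1 sodium outside the brackets (+1 each) → the complex ion is 1−.
Ligand charges: 3×py neutral; 2×NCS = -2; 1×CN = -1; sum -3.
Zn + (-3) = 1− ⇒ Zn is +2.

+2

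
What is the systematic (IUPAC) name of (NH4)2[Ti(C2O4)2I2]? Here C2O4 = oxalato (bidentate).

ammonium diiododioxalatotitanate(IV)

The 2 ammonium counter-ions carry a total charge of +2, so each complex ion is 2−.
Ligand charges: 2×iodo (-1 each), 2×oxalato (-2 each); total -6. So Ti + (-6) = 2−, giving Ti = +4.
The complex ion is anionic, so titanium takes the -ate form titanate(IV).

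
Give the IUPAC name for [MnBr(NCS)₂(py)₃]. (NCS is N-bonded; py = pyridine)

bromodiisothiocyanatotris(pyridine)manganese(III)

There is no counter-ion, so the complex is neutral overall.
Ligand charges: 2×isothiocyanato (-1 each), 1×bromo (-1 each), 3×pyridine (neutral); total -3. So Mn + (-3) = 0, giving Mn = +3.
Ligands are named alphabetically: bromo before isothiocyanato before pyridine.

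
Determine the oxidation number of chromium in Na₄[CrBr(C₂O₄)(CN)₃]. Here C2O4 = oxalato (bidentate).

4 sodium outside the brackets (+1 each) → the complex ion is 4−.
Ligand charges: 1×Br = -1; 1×C2O4 = -2; 3×CN = -3; sum -6.
Cr + (-6) = 4− ⇒ Cr is +2.

+2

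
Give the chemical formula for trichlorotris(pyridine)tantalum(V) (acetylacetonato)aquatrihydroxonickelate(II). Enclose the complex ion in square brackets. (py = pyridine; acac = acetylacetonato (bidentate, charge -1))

Cation [Ta…]: ligand charges -3, Ta(V) ⇒ ion charge 2+.
Anion [Ni…]: ligand charges -4, Ni(II) ⇒ ion charge 2−.

[TaCl3(py)3][Ni(acac)(H2O)(OH)3]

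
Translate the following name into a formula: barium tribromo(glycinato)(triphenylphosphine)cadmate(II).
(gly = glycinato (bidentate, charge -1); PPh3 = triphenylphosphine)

Ba[CdBr3(gly)(PPh3)]

Ligands: 1 glycinato (gly, -1), 1 triphenylphosphine (PPh3, neutral), 3 bromo (Br, -1). Ligand charge sum = -4.
With Cd in oxidation state +2, the complex ion is [Cd...]^2−.
Charge balance with barium (+2) requires 1 complex ion per 1 barium.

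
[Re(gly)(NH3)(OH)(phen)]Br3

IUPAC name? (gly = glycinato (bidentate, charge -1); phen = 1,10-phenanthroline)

ammine(glycinato)hydroxo(1,10-phenanthroline)rhenium(V) bromide

The 3 bromide counter-ions carry a total charge of -3, so each complex ion is 3+.
Ligand charges: 1×glycinato (-1 each), 1×1,10-phenanthroline (neutral), 1×ammine (neutral), 1×hydroxo (-1 each); total -2. So Re + (-2) = 3+, giving Re = +5.
Ligands are named alphabetically: ammine before glycinato before hydroxo before phenanthroline.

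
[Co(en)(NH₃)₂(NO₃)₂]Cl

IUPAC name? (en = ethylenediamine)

The 1 chloride counter-ion carries a total charge of -1, so each complex ion is 1+.
Ligand charges: 1×ethylenediamine (neutral), 2×ammine (neutral), 2×nitrato (-1 each); total -2. So Co + (-2) = 1+, giving Co = +3.
Ligands are named alphabetically: ammine before ethylenediamine before nitrato.

diammine(ethylenediamine)dinitratocobalt(III) chloride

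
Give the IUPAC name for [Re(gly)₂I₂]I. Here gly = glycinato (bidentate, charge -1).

The 1 iodide counter-ion carries a total charge of -1, so each complex ion is 1+.
Ligand charges: 2×iodo (-1 each), 2×glycinato (-1 each); total -4. So Re + (-4) = 1+, giving Re = +5.
Ligands are named alphabetically: glycinato before iodo.

bis(glycinato)diiodorhenium(V) iodide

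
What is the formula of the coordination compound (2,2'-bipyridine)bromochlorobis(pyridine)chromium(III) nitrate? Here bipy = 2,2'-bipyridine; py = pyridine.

[Cr(bipy)BrCl(py)2]NO3

Ligands: 1 chloro (Cl, -1), 1 2,2'-bipyridine (bipy, neutral), 2 pyridine (py, neutral), 1 bromo (Br, -1). Ligand charge sum = -2.
With Cr in oxidation state +3, the complex ion is [Cr...]^1+.
Charge balance with nitrate (-1) requires 1 complex ion per 1 nitrate.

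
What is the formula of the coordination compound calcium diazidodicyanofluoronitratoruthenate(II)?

Ca2[Ru(CN)2F(N3)2(NO3)]

Ligands: 2 cyano (CN, -1), 1 fluoro (F, -1), 2 azido (N3, -1), 1 nitrato (NO3, -1). Ligand charge sum = -6.
With Ru in oxidation state +2, the complex ion is [Ru...]^4−.
Charge balance with calcium (+2) requires 1 complex ion per 2 calcium.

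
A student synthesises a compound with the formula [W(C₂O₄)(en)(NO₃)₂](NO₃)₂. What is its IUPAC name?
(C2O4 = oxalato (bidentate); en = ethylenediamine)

The 2 nitrate counter-ions carry a total charge of -2, so each complex ion is 2+.
Ligand charges: 1×oxalato (-2 each), 1×ethylenediamine (neutral), 2×nitrato (-1 each); total -4. So W + (-4) = 2+, giving W = +6.
Ligands are named alphabetically: ethylenediamine before nitrato before oxalato.

(ethylenediamine)dinitratooxalatotungsten(VI) nitrate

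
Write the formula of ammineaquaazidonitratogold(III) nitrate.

Ligands: 1 aqua (H2O, neutral), 1 nitrato (NO3, -1), 1 ammine (NH3, neutral), 1 azido (N3, -1). Ligand charge sum = -2.
Charge balance with nitrate (-1) requires 1 complex ion per 1 nitrate.

[Au(H2O)(N3)(NH3)(NO3)]NO3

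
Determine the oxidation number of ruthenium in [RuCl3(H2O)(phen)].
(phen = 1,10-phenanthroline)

No counter-ion: the bracketed complex is neutral.
Ligand charges: 3×Cl = -3; 1×H2O neutral; 1×phen neutral; sum -3.
Ru + (-3) = 0 ⇒ Ru is +3.

+3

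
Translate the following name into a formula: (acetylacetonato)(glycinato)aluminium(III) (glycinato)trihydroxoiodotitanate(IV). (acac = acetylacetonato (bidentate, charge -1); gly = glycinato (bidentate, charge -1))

Cation [Al…]: ligand charges -2, Al(III) ⇒ ion charge 1+.
Anion [Ti…]: ligand charges -5, Ti(IV) ⇒ ion charge 1−.
One 1+ cation balances one 1− anion.

[Al(acac)(gly)][Ti(gly)I(OH)3]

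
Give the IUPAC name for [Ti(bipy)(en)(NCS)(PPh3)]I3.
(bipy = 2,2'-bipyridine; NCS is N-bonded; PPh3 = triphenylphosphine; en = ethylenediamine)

(2,2'-bipyridine)(ethylenediamine)isothiocyanato(triphenylphosphine)titanium(IV) iodide

The 3 iodide counter-ions carry a total charge of -3, so each complex ion is 3+.
Ligand charges: 1×2,2'-bipyridine (neutral), 1×isothiocyanato (-1 each), 1×triphenylphosphine (neutral), 1×ethylenediamine (neutral); total -1. So Ti + (-1) = 3+, giving Ti = +4.
Ligands are named alphabetically: bipyridine before ethylenediamine before isothiocyanato before triphenylphosphine.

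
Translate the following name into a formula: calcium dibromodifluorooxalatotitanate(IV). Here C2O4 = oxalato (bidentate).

Ca[TiBr2(C2O4)F2]

Ligands: 2 bromo (Br, -1), 1 oxalato (C2O4, -2), 2 fluoro (F, -1). Ligand charge sum = -6.
With Ti in oxidation state +4, the complex ion is [Ti...]^2−.
Charge balance with calcium (+2) requires 1 complex ion per 1 calcium.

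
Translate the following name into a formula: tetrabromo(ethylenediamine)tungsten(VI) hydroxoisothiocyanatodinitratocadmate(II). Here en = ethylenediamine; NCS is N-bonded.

Cation [W…]: ligand charges -4, W(VI) ⇒ ion charge 2+.
Anion [Cd…]: ligand charges -4, Cd(II) ⇒ ion charge 2−.
One 2+ cation balances one 2− anion.

[WBr4(en)][Cd(NCS)(NO3)2(OH)]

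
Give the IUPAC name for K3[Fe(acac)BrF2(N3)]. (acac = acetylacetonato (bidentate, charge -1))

potassium (acetylacetonato)azidobromodifluoroferrate(II)

The 3 potassium counter-ions carry a total charge of +3, so each complex ion is 3−.
Ligand charges: 1×azido (-1 each), 2×fluoro (-1 each), 1×acetylacetonato (-1 each), 1×bromo (-1 each); total -5. So Fe + (-5) = 3−, giving Fe = +2.
Ligands are named alphabetically: acetylacetonato before azido before bromo before fluoro.
The complex ion is anionic, so iron takes the -ate form ferrate(II).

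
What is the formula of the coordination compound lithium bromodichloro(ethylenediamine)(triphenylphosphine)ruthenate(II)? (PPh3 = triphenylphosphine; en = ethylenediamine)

Li[RuBrCl2(en)(PPh3)]

Ligands: 2 chloro (Cl, -1), 1 triphenylphosphine (PPh3, neutral), 1 ethylenediamine (en, neutral), 1 bromo (Br, -1). Ligand charge sum = -3.
With Ru in oxidation state +2, the complex ion is [Ru...]^1−.
Charge balance with lithium (+1) requires 1 complex ion per 1 lithium.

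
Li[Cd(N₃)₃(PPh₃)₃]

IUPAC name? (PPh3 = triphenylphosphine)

lithium triazidotris(triphenylphosphine)cadmate(II)

The 1 lithium counter-ion carries a total charge of +1, so each complex ion is 1−.
Ligand charges: 3×triphenylphosphine (neutral), 3×azido (-1 each); total -3. So Cd + (-3) = 1−, giving Cd = +2.
Ligands are named alphabetically: azido before triphenylphosphine.
The complex ion is anionic, so cadmium takes the -ate form cadmate(II).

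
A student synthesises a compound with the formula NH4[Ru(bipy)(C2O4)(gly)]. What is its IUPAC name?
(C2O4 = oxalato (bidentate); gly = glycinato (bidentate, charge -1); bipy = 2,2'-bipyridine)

ammonium (2,2'-bipyridine)(glycinato)oxalatoruthenate(II)

The 1 ammonium counter-ion carries a total charge of +1, so each complex ion is 1−.
Ligand charges: 1×oxalato (-2 each), 1×glycinato (-1 each), 1×2,2'-bipyridine (neutral); total -3. So Ru + (-3) = 1−, giving Ru = +2.
The complex ion is anionic, so ruthenium takes the -ate form ruthenate(II).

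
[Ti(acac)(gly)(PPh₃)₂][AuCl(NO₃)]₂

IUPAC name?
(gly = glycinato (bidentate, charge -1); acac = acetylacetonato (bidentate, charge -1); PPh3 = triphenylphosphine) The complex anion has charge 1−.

Both ions are complex: the cation is named first with the plain metal name, the anion second with the -ate form; each ion's ligands are alphabetised independently.
The complex anion is given as 1−; its ligand charges sum to -2, so Au = +1.
With 2 anions per cation, the cation must be 2×1 = 2+.
Cation: ligand charges sum to -2; for the ion to be 2+, Ti = +4.

(acetylacetonato)(glycinato)bis(triphenylphosphine)titanium(IV) chloronitratoaurate(I)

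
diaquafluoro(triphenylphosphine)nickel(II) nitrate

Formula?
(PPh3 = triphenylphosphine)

[NiF(H2O)2(PPh3)]NO3

Ligands: 2 aqua (H2O, neutral), 1 triphenylphosphine (PPh3, neutral), 1 fluoro (F, -1). Ligand charge sum = -1.
Charge balance with nitrate (-1) requires 1 complex ion per 1 nitrate.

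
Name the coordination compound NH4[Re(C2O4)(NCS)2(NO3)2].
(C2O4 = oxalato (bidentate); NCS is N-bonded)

The 1 ammonium counter-ion carries a total charge of +1, so each complex ion is 1−.
Ligand charges: 1×oxalato (-2 each), 2×isothiocyanato (-1 each), 2×nitrato (-1 each); total -6. So Re + (-6) = 1−, giving Re = +5.
Ligands are named alphabetically: isothiocyanato before nitrato before oxalato.
The complex ion is anionic, so rhenium takes the -ate form rhenate(V).

ammonium diisothiocyanatodinitratooxalatorhenate(V)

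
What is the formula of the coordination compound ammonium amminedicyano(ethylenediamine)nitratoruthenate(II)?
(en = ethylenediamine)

Ligands: 1 nitrato (NO3, -1), 1 ethylenediamine (en, neutral), 1 ammine (NH3, neutral), 2 cyano (CN, -1). Ligand charge sum = -3.
With Ru in oxidation state +2, the complex ion is [Ru...]^1−.
Charge balance with ammonium (+1) requires 1 complex ion per 1 ammonium.

NH4[Ru(CN)2(en)(NH3)(NO3)]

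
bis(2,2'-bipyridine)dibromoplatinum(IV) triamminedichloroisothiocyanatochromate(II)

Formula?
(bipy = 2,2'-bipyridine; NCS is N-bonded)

Cation [Pt…]: ligand charges -2, Pt(IV) ⇒ ion charge 2+.
Anion [Cr…]: ligand charges -3, Cr(II) ⇒ ion charge 1−.

[Pt(bipy)2Br2][CrCl2(NCS)(NH3)3]2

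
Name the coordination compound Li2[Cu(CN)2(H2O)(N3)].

The 2 lithium counter-ions carry a total charge of +2, so each complex ion is 2−.
Ligand charges: 1×aqua (neutral), 1×azido (-1 each), 2×cyano (-1 each); total -3. So Cu + (-3) = 2−, giving Cu = +1.
The complex ion is anionic, so copper takes the -ate form cuprate(I).

lithium aquaazidodicyanocuprate(I)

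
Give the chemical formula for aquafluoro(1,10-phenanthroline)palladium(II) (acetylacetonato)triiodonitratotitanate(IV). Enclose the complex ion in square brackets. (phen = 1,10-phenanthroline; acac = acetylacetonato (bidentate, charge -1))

[PdF(H2O)(phen)][Ti(acac)I3(NO3)]

Cation [Pd…]: ligand charges -1, Pd(II) ⇒ ion charge 1+.
Anion [Ti…]: ligand charges -5, Ti(IV) ⇒ ion charge 1−.
One 1+ cation balances one 1− anion.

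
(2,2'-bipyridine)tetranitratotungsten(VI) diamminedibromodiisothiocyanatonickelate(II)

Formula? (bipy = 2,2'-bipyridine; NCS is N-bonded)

[W(bipy)(NO3)4][NiBr2(NCS)2(NH3)2]

Cation [W…]: ligand charges -4, W(VI) ⇒ ion charge 2+.
Anion [Ni…]: ligand charges -4, Ni(II) ⇒ ion charge 2−.
One 2+ cation balances one 2− anion.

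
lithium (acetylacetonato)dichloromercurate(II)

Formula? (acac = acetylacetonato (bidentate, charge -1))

Li[Hg(acac)Cl2]

Ligands: 1 acetylacetonato (acac, -1), 2 chloro (Cl, -1). Ligand charge sum = -3.
With Hg in oxidation state +2, the complex ion is [Hg...]^1−.
Charge balance with lithium (+1) requires 1 complex ion per 1 lithium.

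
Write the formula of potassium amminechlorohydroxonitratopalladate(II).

Ligands: 1 hydroxo (OH, -1), 1 ammine (NH3, neutral), 1 chloro (Cl, -1), 1 nitrato (NO3, -1). Ligand charge sum = -3.
Charge balance with potassium (+1) requires 1 complex ion per 1 potassium.

K[PdCl(NH3)(NO3)(OH)]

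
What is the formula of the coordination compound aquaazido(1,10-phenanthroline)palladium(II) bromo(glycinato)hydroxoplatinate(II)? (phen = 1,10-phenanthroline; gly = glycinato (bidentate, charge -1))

Cation [Pd…]: ligand charges -1, Pd(II) ⇒ ion charge 1+.
Anion [Pt…]: ligand charges -3, Pt(II) ⇒ ion charge 1−.
One 1+ cation balances one 1− anion.

[Pd(H2O)(N3)(phen)][PtBr(gly)(OH)]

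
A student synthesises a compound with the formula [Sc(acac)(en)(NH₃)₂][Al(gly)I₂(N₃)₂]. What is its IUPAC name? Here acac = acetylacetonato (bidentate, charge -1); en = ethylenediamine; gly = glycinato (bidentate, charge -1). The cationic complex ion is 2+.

The complex cation is given as 2+; its ligand charges sum to -1, so Sc = +3.
A 1:1 salt means the anion carries the equal and opposite charge, 2−.
Anion: ligand charges sum to -5; for the ion to be 2−, Al = +3.

(acetylacetonato)diammine(ethylenediamine)scandium(III) diazido(glycinato)diiodoaluminate(III)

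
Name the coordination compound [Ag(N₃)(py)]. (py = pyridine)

There is no counter-ion, so the complex is neutral overall.
Ligand charges: 1×azido (-1 each), 1×pyridine (neutral); total -1. So Ag + (-1) = 0, giving Ag = +1.
Ligands are named alphabetically: azido before pyridine.

azido(pyridine)silver(I)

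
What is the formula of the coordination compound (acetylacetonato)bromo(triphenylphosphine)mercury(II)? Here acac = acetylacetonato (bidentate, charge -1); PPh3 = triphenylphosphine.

[Hg(acac)Br(PPh3)]

Ligands: 1 bromo (Br, -1), 1 acetylacetonato (acac, -1), 1 triphenylphosphine (PPh3, neutral). Ligand charge sum = -2.
With Hg in oxidation state +2, the complex ion is [Hg...].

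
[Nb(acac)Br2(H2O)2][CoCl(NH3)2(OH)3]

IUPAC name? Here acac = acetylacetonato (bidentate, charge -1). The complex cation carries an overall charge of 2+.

(acetylacetonato)diaquadibromoniobium(V) diamminechlorotrihydroxocobaltate(II)

The complex cation is given as 2+; its ligand charges sum to -3, so Nb = +5.
A 1:1 salt means the anion carries the equal and opposite charge, 2−.
Anion: ligand charges sum to -4; for the ion to be 2−, Co = +2.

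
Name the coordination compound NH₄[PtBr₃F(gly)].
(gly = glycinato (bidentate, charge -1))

ammonium tribromofluoro(glycinato)platinate(IV)

The 1 ammonium counter-ion carries a total charge of +1, so each complex ion is 1−.
Ligand charges: 3×bromo (-1 each), 1×glycinato (-1 each), 1×fluoro (-1 each); total -5. So Pt + (-5) = 1−, giving Pt = +4.
Ligands are named alphabetically: bromo before fluoro before glycinato.
The complex ion is anionic, so platinum takes the -ate form platinate(IV).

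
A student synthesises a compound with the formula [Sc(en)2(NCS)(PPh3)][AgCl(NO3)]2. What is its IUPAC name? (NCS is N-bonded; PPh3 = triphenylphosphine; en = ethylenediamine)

Scandium is always +3 in its complexes; the cation's ligand charges sum to -1, so the complex cation is 2+.
With 2 anions per cation, each anion must be 2/2 = 1−.
Anion: ligand charges sum to -2; for the ion to be 1−, Ag = +1.

bis(ethylenediamine)isothiocyanato(triphenylphosphine)scandium(III) chloronitratoargentate(I)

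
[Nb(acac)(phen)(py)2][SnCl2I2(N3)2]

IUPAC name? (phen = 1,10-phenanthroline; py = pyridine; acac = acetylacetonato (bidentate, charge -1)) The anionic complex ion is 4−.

The complex anion is given as 4−; its ligand charges sum to -6, so Sn = +2.
A 1:1 salt means the cation carries the equal and opposite charge, 4+.
Cation: ligand charges sum to -1; for the ion to be 4+, Nb = +5.

(acetylacetonato)(1,10-phenanthroline)bis(pyridine)niobium(V) diazidodichlorodiiodostannate(II)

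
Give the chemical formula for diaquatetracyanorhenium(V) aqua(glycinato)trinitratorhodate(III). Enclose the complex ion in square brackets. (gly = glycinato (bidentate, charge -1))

Cation [Re…]: ligand charges -4, Re(V) ⇒ ion charge 1+.
Anion [Rh…]: ligand charges -4, Rh(III) ⇒ ion charge 1−.
One 1+ cation balances one 1− anion.

[Re(CN)4(H2O)2][Rh(gly)(H2O)(NO3)3]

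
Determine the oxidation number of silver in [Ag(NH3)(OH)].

No counter-ion: the bracketed complex is neutral.
Ligand charges: 1×NH3 neutral; 1×OH = -1; sum -1.
Ag + (-1) = 0 ⇒ Ag is +1.

+1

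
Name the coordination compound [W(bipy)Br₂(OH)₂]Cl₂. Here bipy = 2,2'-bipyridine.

The 2 chloride counter-ions carry a total charge of -2, so each complex ion is 2+.
Ligand charges: 2×hydroxo (-1 each), 1×2,2'-bipyridine (neutral), 2×bromo (-1 each); total -4. So W + (-4) = 2+, giving W = +6.
Ligands are named alphabetically: bipyridine before bromo before hydroxo.

(2,2'-bipyridine)dibromodihydroxotungsten(VI) chloride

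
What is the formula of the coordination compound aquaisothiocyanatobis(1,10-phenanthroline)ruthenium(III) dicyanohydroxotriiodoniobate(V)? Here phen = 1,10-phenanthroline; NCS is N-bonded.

Cation [Ru…]: ligand charges -1, Ru(III) ⇒ ion charge 2+.
Anion [Nb…]: ligand charges -6, Nb(V) ⇒ ion charge 1−.
One 2+ cation requires 2 of the 1− anion.

[Ru(H2O)(NCS)(phen)2][Nb(CN)2I3(OH)]2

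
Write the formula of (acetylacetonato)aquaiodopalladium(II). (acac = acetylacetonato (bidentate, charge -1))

Ligands: 1 acetylacetonato (acac, -1), 1 aqua (H2O, neutral), 1 iodo (I, -1). Ligand charge sum = -2.
With Pd in oxidation state +2, the complex ion is [Pd...].

[Pd(acac)(H2O)I]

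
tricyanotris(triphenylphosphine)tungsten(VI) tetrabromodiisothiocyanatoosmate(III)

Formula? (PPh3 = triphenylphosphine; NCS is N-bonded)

[W(CN)3(PPh3)3][OsBr4(NCS)2]

Cation [W…]: ligand charges -3, W(VI) ⇒ ion charge 3+.
Anion [Os…]: ligand charges -6, Os(III) ⇒ ion charge 3−.
One 3+ cation balances one 3− anion.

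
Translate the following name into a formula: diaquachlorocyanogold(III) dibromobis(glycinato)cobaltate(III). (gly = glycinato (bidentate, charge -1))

[AuCl(CN)(H2O)2][CoBr2(gly)2]

Cation [Au…]: ligand charges -2, Au(III) ⇒ ion charge 1+.
Anion [Co…]: ligand charges -4, Co(III) ⇒ ion charge 1−.
One 1+ cation balances one 1− anion.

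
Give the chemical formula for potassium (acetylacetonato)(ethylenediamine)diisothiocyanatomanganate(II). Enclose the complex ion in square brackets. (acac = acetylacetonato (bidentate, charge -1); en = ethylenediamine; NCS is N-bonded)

K[Mn(acac)(en)(NCS)2]

Ligands: 1 acetylacetonato (acac, -1), 1 ethylenediamine (en, neutral), 2 isothiocyanato (NCS, -1). Ligand charge sum = -3.
With Mn in oxidation state +2, the complex ion is [Mn...]^1−.
Charge balance with potassium (+1) requires 1 complex ion per 1 potassium.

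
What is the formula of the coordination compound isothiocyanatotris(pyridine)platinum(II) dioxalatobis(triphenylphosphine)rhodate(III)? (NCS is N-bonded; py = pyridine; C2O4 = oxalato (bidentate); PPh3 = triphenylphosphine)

[Pt(NCS)(py)3][Rh(C2O4)2(PPh3)2]

Cation [Pt…]: ligand charges -1, Pt(II) ⇒ ion charge 1+.
Anion [Rh…]: ligand charges -4, Rh(III) ⇒ ion charge 1−.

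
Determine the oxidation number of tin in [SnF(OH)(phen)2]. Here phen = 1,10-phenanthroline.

+2

No counter-ion: the bracketed complex is neutral.
Ligand charges: 2×phen neutral; 1×F = -1; 1×OH = -1; sum -2.
Sn + (-2) = 0 ⇒ Sn is +2.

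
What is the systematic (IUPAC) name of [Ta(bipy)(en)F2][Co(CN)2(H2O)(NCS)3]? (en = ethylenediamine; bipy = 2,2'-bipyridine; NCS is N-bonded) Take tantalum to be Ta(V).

Ta is given as +5; the cation's ligand charges sum to -2, so the complex cation is 3+.
A 1:1 salt means the anion carries the equal and opposite charge, 3−.
Anion: ligand charges sum to -5; for the ion to be 3−, Co = +2.

(2,2'-bipyridine)(ethylenediamine)difluorotantalum(V) aquadicyanotriisothiocyanatocobaltate(II)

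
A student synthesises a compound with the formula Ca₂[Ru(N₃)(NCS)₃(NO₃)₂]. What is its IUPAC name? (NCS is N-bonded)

calcium azidotriisothiocyanatodinitratoruthenate(II)

The 2 calcium counter-ions carry a total charge of +4, so each complex ion is 4−.
Ligand charges: 2×nitrato (-1 each), 3×isothiocyanato (-1 each), 1×azido (-1 each); total -6. So Ru + (-6) = 4−, giving Ru = +2.
The complex ion is anionic, so ruthenium takes the -ate form ruthenate(II).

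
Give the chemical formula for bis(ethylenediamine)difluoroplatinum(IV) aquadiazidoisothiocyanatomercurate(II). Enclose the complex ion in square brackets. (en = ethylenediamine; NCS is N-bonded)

Cation [Pt…]: ligand charges -2, Pt(IV) ⇒ ion charge 2+.
Anion [Hg…]: ligand charges -3, Hg(II) ⇒ ion charge 1−.

[Pt(en)2F2][Hg(H2O)(N3)2(NCS)]2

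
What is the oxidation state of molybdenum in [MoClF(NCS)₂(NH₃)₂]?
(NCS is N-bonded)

+4

No counter-ion: the bracketed complex is neutral.
Ligand charges: 2×NCS = -2; 1×Cl = -1; 2×NH3 neutral; 1×F = -1; sum -4.
Mo + (-4) = 0 ⇒ Mo is +4.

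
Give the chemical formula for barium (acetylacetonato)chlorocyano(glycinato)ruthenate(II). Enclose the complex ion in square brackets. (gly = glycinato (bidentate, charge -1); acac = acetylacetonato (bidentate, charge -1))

Ba[Ru(acac)Cl(CN)(gly)]

Ligands: 1 glycinato (gly, -1), 1 acetylacetonato (acac, -1), 1 chloro (Cl, -1), 1 cyano (CN, -1). Ligand charge sum = -4.
Charge balance with barium (+2) requires 1 complex ion per 1 barium.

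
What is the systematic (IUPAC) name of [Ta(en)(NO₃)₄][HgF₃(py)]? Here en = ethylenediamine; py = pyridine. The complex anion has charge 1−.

(ethylenediamine)tetranitratotantalum(V) trifluoro(pyridine)mercurate(II)

The complex anion is given as 1−; its ligand charges sum to -3, so Hg = +2.
A 1:1 salt means the cation carries the equal and opposite charge, 1+.
Cation: ligand charges sum to -4; for the ion to be 1+, Ta = +5.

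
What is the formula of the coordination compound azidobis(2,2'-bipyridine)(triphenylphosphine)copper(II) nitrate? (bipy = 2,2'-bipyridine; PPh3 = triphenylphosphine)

[Cu(bipy)2(N3)(PPh3)]NO3

Ligands: 2 2,2'-bipyridine (bipy, neutral), 1 triphenylphosphine (PPh3, neutral), 1 azido (N3, -1). Ligand charge sum = -1.
Charge balance with nitrate (-1) requires 1 complex ion per 1 nitrate.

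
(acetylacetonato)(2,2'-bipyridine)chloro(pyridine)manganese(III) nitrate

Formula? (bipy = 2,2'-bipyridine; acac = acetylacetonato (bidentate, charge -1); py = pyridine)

Ligands: 1 2,2'-bipyridine (bipy, neutral), 1 acetylacetonato (acac, -1), 1 pyridine (py, neutral), 1 chloro (Cl, -1). Ligand charge sum = -2.
Charge balance with nitrate (-1) requires 1 complex ion per 1 nitrate.

[Mn(acac)(bipy)Cl(py)]NO3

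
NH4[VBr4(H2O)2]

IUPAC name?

The 1 ammonium counter-ion carries a total charge of +1, so each complex ion is 1−.
Ligand charges: 4×bromo (-1 each), 2×aqua (neutral); total -4. So V + (-4) = 1−, giving V = +3.
Ligands are named alphabetically: aqua before bromo.
The complex ion is anionic, so vanadium takes the -ate form vanadate(III).

ammonium diaquatetrabromovanadate(III)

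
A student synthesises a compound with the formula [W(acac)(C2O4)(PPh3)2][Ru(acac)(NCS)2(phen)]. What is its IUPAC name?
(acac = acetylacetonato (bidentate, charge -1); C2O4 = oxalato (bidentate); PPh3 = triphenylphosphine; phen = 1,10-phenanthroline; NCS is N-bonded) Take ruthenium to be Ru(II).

Both ions are complex: the cation is named first with the plain metal name, the anion second with the -ate form; each ion's ligands are alphabetised independently.
Ru is given as +2; the anion's ligand charges sum to -3, so the complex anion is 1−.
A 1:1 salt means the cation carries the equal and opposite charge, 1+.
Cation: ligand charges sum to -3; for the ion to be 1+, W = +4.

(acetylacetonato)oxalatobis(triphenylphosphine)tungsten(IV) (acetylacetonato)diisothiocyanato(1,10-phenanthroline)ruthenate(II)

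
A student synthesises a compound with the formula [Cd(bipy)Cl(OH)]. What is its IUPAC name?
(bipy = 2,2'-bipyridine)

There is no counter-ion, so the complex is neutral overall.
Ligand charges: 1×2,2'-bipyridine (neutral), 1×hydroxo (-1 each), 1×chloro (-1 each); total -2. So Cd + (-2) = 0, giving Cd = +2.
Ligands are named alphabetically: bipyridine before chloro before hydroxo.

(2,2'-bipyridine)chlorohydroxocadmium(II)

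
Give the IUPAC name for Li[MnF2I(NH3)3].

The 1 lithium counter-ion carries a total charge of +1, so each complex ion is 1−.
Ligand charges: 3×ammine (neutral), 2×fluoro (-1 each), 1×iodo (-1 each); total -3. So Mn + (-3) = 1−, giving Mn = +2.
Ligands are named alphabetically: ammine before fluoro before iodo.
The complex ion is anionic, so manganese takes the -ate form manganate(II).

lithium triamminedifluoroiodomanganate(II)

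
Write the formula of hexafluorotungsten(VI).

[WF6]

Ligands: 6 fluoro (F, -1). Ligand charge sum = -6.
With W in oxidation state +6, the complex ion is [W...].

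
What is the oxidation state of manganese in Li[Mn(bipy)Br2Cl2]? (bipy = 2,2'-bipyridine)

+3

1 lithium outside the brackets (+1 each) → the complex ion is 1−.
Ligand charges: 2×Br = -2; 1×bipy neutral; 2×Cl = -2; sum -4.
Mn + (-4) = 1− ⇒ Mn is +3.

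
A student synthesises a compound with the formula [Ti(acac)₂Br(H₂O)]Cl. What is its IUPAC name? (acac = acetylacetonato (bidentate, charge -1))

bis(acetylacetonato)aquabromotitanium(IV) chloride

The 1 chloride counter-ion carries a total charge of -1, so each complex ion is 1+.
Ligand charges: 1×aqua (neutral), 2×acetylacetonato (-1 each), 1×bromo (-1 each); total -3. So Ti + (-3) = 1+, giving Ti = +4.
Ligands are named alphabetically: acetylacetonato before aqua before bromo.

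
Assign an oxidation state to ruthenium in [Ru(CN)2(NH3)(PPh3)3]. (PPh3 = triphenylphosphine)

+2

No counter-ion: the bracketed complex is neutral.
Ligand charges: 3×PPh3 neutral; 2×CN = -2; 1×NH3 neutral; sum -2.
Ru + (-2) = 0 ⇒ Ru is +2.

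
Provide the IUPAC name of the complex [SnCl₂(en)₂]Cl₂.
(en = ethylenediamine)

The 2 chloride counter-ions carry a total charge of -2, so each complex ion is 2+.
Ligand charges: 2×ethylenediamine (neutral), 2×chloro (-1 each); total -2. So Sn + (-2) = 2+, giving Sn = +4.
Ligands are named alphabetically: chloro before ethylenediamine.

dichlorobis(ethylenediamine)tin(IV) chloride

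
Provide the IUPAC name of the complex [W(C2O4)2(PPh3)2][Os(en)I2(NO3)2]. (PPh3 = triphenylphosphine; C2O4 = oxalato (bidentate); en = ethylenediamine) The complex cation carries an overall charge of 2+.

dioxalatobis(triphenylphosphine)tungsten(VI) (ethylenediamine)diiododinitratoosmate(II)

Both ions are complex: the cation is named first with the plain metal name, the anion second with the -ate form; each ion's ligands are alphabetised independently.
The complex cation is given as 2+; its ligand charges sum to -4, so W = +6.
A 1:1 salt means the anion carries the equal and opposite charge, 2−.
Anion: ligand charges sum to -4; for the ion to be 2−, Os = +2.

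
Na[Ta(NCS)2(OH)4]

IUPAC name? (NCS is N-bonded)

The 1 sodium counter-ion carries a total charge of +1, so each complex ion is 1−.
Ligand charges: 4×hydroxo (-1 each), 2×isothiocyanato (-1 each); total -6. So Ta + (-6) = 1−, giving Ta = +5.
The complex ion is anionic, so tantalum takes the -ate form tantalate(V).

sodium tetrahydroxodiisothiocyanatotantalate(V)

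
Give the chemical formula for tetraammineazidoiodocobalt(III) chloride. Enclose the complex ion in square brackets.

Ligands: 1 azido (N3, -1), 1 iodo (I, -1), 4 ammine (NH3, neutral). Ligand charge sum = -2.
With Co in oxidation state +3, the complex ion is [Co...]^1+.
Charge balance with chloride (-1) requires 1 complex ion per 1 chloride.

[CoI(N3)(NH3)4]Cl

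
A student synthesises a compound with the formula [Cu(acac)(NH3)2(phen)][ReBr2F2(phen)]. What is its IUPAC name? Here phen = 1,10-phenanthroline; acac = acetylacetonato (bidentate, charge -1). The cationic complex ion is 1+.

(acetylacetonato)diammine(1,10-phenanthroline)copper(II) dibromodifluoro(1,10-phenanthroline)rhenate(III)

Both ions are complex: the cation is named first with the plain metal name, the anion second with the -ate form; each ion's ligands are alphabetised independently.
The complex cation is given as 1+; its ligand charges sum to -1, so Cu = +2.
A 1:1 salt means the anion carries the equal and opposite charge, 1−.
Anion: ligand charges sum to -4; for the ion to be 1−, Re = +3.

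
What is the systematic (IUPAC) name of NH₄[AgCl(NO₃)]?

ammonium chloronitratoargentate(I)

The 1 ammonium counter-ion carries a total charge of +1, so each complex ion is 1−.
Ligand charges: 1×nitrato (-1 each), 1×chloro (-1 each); total -2. So Ag + (-2) = 1−, giving Ag = +1.
Ligands are named alphabetically: chloro before nitrato.
The complex ion is anionic, so silver takes the -ate form argentate(I).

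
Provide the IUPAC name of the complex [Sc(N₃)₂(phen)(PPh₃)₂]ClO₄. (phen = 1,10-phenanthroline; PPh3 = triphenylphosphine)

The 1 perchlorate counter-ion carries a total charge of -1, so each complex ion is 1+.
Ligand charges: 2×azido (-1 each), 1×1,10-phenanthroline (neutral), 2×triphenylphosphine (neutral); total -2. So Sc + (-2) = 1+, giving Sc = +3.
Ligands are named alphabetically: azido before phenanthroline before triphenylphosphine.

diazido(1,10-phenanthroline)bis(triphenylphosphine)scandium(III) perchlorate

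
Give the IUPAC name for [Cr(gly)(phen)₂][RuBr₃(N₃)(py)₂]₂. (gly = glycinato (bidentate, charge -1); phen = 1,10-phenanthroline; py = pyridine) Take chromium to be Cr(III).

(glycinato)bis(1,10-phenanthroline)chromium(III) azidotribromobis(pyridine)ruthenate(III)

Both ions are complex: the cation is named first with the plain metal name, the anion second with the -ate form; each ion's ligands are alphabetised independently.
Cr is given as +3; the cation's ligand charges sum to -1, so the complex cation is 2+.
With 2 anions per cation, each anion must be 2/2 = 1−.
Anion: ligand charges sum to -4; for the ion to be 1−, Ru = +3.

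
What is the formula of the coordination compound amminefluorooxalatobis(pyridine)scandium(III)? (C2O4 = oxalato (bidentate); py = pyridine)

Ligands: 1 oxalato (C2O4, -2), 1 ammine (NH3, neutral), 2 pyridine (py, neutral), 1 fluoro (F, -1). Ligand charge sum = -3.
With Sc in oxidation state +3, the complex ion is [Sc...].

[Sc(C2O4)F(NH3)(py)2]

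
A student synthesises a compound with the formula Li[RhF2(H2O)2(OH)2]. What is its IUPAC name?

The 1 lithium counter-ion carries a total charge of +1, so each complex ion is 1−.
Ligand charges: 2×aqua (neutral), 2×fluoro (-1 each), 2×hydroxo (-1 each); total -4. So Rh + (-4) = 1−, giving Rh = +3.
Ligands are named alphabetically: aqua before fluoro before hydroxo.
The complex ion is anionic, so rhodium takes the -ate form rhodate(III).

lithium diaquadifluorodihydroxorhodate(III)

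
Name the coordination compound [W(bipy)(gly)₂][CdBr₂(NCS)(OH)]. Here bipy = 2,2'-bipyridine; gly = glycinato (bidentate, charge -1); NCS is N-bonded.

Both ions are complex: the cation is named first with the plain metal name, the anion second with the -ate form; each ion's ligands are alphabetised independently.
Cadmium is always +2 in its complexes; the anion's ligand charges sum to -4, so the complex anion is 2−.
A 1:1 salt means the cation carries the equal and opposite charge, 2+.
Cation: ligand charges sum to -2; for the ion to be 2+, W = +4.

(2,2'-bipyridine)bis(glycinato)tungsten(IV) dibromohydroxoisothiocyanatocadmate(II)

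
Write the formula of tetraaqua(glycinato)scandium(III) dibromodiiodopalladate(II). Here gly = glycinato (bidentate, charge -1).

Cation [Sc…]: ligand charges -1, Sc(III) ⇒ ion charge 2+.
Anion [Pd…]: ligand charges -4, Pd(II) ⇒ ion charge 2−.

[Sc(gly)(H2O)4][PdBr2I2]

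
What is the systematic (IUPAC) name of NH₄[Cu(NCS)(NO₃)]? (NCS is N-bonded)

ammonium isothiocyanatonitratocuprate(I)

The 1 ammonium counter-ion carries a total charge of +1, so each complex ion is 1−.
Ligand charges: 1×isothiocyanato (-1 each), 1×nitrato (-1 each); total -2. So Cu + (-2) = 1−, giving Cu = +1.
Ligands are named alphabetically: isothiocyanato before nitrato.
The complex ion is anionic, so copper takes the -ate form cuprate(I).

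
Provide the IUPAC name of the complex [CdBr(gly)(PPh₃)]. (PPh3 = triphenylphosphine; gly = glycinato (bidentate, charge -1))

There is no counter-ion, so the complex is neutral overall.
Ligand charges: 1×bromo (-1 each), 1×triphenylphosphine (neutral), 1×glycinato (-1 each); total -2. So Cd + (-2) = 0, giving Cd = +2.
Ligands are named alphabetically: bromo before glycinato before triphenylphosphine.

bromo(glycinato)(triphenylphosphine)cadmium(II)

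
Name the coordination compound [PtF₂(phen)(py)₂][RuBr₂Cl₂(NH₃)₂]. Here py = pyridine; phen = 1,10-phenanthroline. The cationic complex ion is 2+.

difluoro(1,10-phenanthroline)bis(pyridine)platinum(IV) diamminedibromodichlororuthenate(II)

The complex cation is given as 2+; its ligand charges sum to -2, so Pt = +4.
A 1:1 salt means the anion carries the equal and opposite charge, 2−.
Anion: ligand charges sum to -4; for the ion to be 2−, Ru = +2.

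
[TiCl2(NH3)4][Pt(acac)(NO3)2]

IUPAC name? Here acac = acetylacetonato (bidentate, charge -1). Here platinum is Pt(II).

tetraamminedichlorotitanium(III) (acetylacetonato)dinitratoplatinate(II)

Both ions are complex: the cation is named first with the plain metal name, the anion second with the -ate form; each ion's ligands are alphabetised independently.
Pt is given as +2; the anion's ligand charges sum to -3, so the complex anion is 1−.
A 1:1 salt means the cation carries the equal and opposite charge, 1+.
Cation: ligand charges sum to -2; for the ion to be 1+, Ti = +3.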